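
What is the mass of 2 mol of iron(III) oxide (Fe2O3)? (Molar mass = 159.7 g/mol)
Mass = 2 mol × 159.7 g/mol = 319.4 g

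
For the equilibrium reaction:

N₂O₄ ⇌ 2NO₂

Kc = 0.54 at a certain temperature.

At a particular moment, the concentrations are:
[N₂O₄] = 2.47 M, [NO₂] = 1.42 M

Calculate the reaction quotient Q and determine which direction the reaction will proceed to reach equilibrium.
Q = 0.816, Q > K, reaction proceeds reverse (toward reactants)

Q = ([NO₂]^2) / ([N₂O₄])
  = ((1.42)^2) / ((2.47)) = 2.0164/2.47 = 0.8164
Since Q = 0.8164 > Kc = 0.54, the reaction proceeds reverse (toward reactants) to reach equilibrium.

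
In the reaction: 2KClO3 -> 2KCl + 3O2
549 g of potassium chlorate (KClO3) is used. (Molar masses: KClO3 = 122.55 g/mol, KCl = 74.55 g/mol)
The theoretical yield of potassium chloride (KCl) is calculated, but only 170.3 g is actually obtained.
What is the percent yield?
Moles of KClO3 = 549 g ÷ 122.55 g/mol = 4.4798 mol
Mole ratio: 2 mol KCl / 2 mol KClO3
Moles of KCl = 4.4798 × (2/2) = 4.4798 mol
Theoretical yield = 4.4798 mol × 74.55 g/mol = 333.97 g
Actual yield = 170.3 g
Percent yield = (170.3 / 333.97) × 100% = 51.0%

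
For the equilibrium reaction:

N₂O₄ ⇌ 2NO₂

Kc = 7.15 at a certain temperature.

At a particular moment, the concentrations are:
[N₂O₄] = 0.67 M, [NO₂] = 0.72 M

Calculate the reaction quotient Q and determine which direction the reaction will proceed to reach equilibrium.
Q = 0.774, Q < K, reaction proceeds forward (toward products)

Q = ([NO₂]^2) / ([N₂O₄])
  = ((0.72)^2) / ((0.67)) = 0.5184/0.67 = 0.7737
Since Q = 0.7737 < Kc = 7.15, the reaction proceeds forward (toward products) to reach equilibrium.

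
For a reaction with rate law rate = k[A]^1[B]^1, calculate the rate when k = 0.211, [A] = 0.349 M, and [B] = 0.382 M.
0.02813 M/s

rate = k·[A]^1·[B]^1 = 0.211·(0.349)^1·(0.382)^1 = 0.211·0.349·0.382 = 0.02813 M/s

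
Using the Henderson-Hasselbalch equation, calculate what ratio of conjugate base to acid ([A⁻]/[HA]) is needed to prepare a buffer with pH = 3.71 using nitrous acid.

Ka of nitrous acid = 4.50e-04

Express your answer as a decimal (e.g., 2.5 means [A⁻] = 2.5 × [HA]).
[A⁻]/[HA] = 2.308

pKa = −log(4.50e-04) = 3.3468. pH = pKa + log([A⁻]/[HA]). 3.71 = 3.3468 + log(ratio). log(ratio) = 3.71 − 3.3468 = 0.3632. ratio = 10^(0.3632) = 2.308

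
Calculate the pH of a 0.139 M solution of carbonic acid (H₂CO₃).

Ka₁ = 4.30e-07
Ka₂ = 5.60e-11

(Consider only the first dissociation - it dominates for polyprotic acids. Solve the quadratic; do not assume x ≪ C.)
pH = 3.61

x² + Ka₁·x − Ka₁·C = 0 with Ka₁ = 4.30e-07, C = 0.139.
x = (−Ka₁ + √(Ka₁² + 4·Ka₁·C))/2 = 2.4426e-04 M, so pH = 3.61.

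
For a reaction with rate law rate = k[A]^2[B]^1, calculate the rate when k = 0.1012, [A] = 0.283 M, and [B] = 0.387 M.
0.003137 M/s

rate = k·[A]^2·[B]^1 = 0.1012·(0.283)^2·(0.387)^1 = 0.1012·0.080089·0.387 = 0.003137 M/s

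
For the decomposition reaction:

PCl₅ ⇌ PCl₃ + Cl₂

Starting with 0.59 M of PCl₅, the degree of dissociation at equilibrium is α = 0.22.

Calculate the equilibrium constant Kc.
K_c = 0.0366

x = α·[A]₀ = 0.22 × 0.59 = 0.1298 M dissociated.
At eq: [PCl₅] = 0.59 − 0.1298 = 0.4602 M; [PCl₃] = [Cl₂] = x = 0.1298 M.
Kc = [PCl₃][Cl₂]/[PCl₅] = (0.1298)²/0.4602 = 0.03661.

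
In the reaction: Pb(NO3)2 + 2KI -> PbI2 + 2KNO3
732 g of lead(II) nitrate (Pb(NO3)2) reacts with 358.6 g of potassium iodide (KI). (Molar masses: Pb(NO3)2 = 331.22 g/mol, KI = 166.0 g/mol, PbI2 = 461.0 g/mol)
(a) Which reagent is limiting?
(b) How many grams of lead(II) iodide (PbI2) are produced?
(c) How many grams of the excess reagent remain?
(a) KI, (b) 497.9 g, (c) 374.2 g

Moles of Pb(NO3)2 = 732 g ÷ 331.22 g/mol = 2.21001 mol
Moles of KI = 358.6 g ÷ 166.0 g/mol = 2.16024 mol
Moles ÷ coefficient: Pb(NO3)2: 2.21001/1 = 2.21, KI: 2.16024/2 = 1.08
(a) KI has the smaller value, so KI is the limiting reagent.
(b) Moles of PbI2 = 2.16024 mol KI × (1/2) = 1.08012 mol; mass = 1.08012 mol × 461.0 g/mol = 497.9 g
(c) Pb(NO3)2 consumed = 2.16024 × (1/2) = 1.08012 mol; remaining = 2.21001 − 1.08012 = 1.12989 mol; mass = 1.12989 mol × 331.22 g/mol = 374.2 g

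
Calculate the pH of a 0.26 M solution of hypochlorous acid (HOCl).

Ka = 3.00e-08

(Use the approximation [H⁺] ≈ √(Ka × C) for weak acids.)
pH = 4.05

[H⁺] = √(Ka × C) = √(3.00e-08 × 0.26) = 8.8318e-05. pH = -log(8.8318e-05)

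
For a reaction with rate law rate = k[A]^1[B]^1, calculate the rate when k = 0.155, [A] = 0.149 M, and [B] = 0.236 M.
0.00545 M/s

rate = k·[A]^1·[B]^1 = 0.155·(0.149)^1·(0.236)^1 = 0.155·0.149·0.236 = 0.00545 M/s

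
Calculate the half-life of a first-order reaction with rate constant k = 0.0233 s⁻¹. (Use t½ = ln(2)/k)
29.75 s

t½ = ln(2)/k = 0.6931/0.0233 = 29.75 s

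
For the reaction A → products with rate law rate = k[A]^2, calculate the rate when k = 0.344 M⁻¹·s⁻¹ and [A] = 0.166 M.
0.009479 M/s

rate = k·[A]^2 = 0.344·(0.166)^2 = 0.344·0.027556 = 0.009479 M/s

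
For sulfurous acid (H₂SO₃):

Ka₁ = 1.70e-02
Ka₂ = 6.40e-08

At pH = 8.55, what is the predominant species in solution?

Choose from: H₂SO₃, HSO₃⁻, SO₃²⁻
SO₃²⁻

pKa1 = 1.77, pKa2 = 7.19. Each pKa is the crossover between adjacent species; pH = 8.55 lies in the region where SO₃²⁻ predominates.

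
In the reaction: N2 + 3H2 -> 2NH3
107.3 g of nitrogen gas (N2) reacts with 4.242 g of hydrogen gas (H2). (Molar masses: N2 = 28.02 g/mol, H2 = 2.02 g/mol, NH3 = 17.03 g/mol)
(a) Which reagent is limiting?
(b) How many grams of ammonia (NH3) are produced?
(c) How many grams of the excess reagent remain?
(a) H2, (b) 23.84 g, (c) 87.69 g

Moles of N2 = 107.3 g ÷ 28.02 g/mol = 3.82941 mol
Moles of H2 = 4.242 g ÷ 2.02 g/mol = 2.1 mol
Moles ÷ coefficient: N2: 3.82941/1 = 3.829, H2: 2.1/3 = 0.7
(a) H2 has the smaller value, so H2 is the limiting reagent.
(b) Moles of NH3 = 2.1 mol H2 × (2/3) = 1.4 mol; mass = 1.4 mol × 17.03 g/mol = 23.84 g
(c) N2 consumed = 2.1 × (1/3) = 0.7 mol; remaining = 3.82941 − 0.7 = 3.12941 mol; mass = 3.12941 mol × 28.02 g/mol = 87.69 g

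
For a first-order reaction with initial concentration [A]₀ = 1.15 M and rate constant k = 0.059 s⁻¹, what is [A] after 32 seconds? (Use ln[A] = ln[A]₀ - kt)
0.1741 M

ln[A] = ln[A]₀ - k·t = ln(1.15) - (0.059)·(32) = 0.1398 - 1.8880 = -1.7482
[A] = e^(-1.7482) = 0.1741 M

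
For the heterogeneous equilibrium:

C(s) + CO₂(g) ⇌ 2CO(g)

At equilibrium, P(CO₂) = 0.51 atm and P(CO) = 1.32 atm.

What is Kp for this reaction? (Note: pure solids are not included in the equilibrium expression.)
K_p = 3.416

Solid C is excluded.
Kp = P(CO)²/P(CO₂) = (1.32)²/0.51 = 1.742/0.51 = 3.416.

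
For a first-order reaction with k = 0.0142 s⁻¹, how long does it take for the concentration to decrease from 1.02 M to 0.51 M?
48.81 s

From ln[A] = ln[A]₀ - k·t: t = ln([A]₀/[A])/k = ln(1.02/0.51)/0.0142 = ln(2.0000)/0.0142 = 0.6931/0.0142 = 48.81 s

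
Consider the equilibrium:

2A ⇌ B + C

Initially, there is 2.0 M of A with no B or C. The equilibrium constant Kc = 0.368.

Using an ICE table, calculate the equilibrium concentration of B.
[B] = 0.548 M

ICE: [A] = 2.0 − 2x, [B] = [C] = x.
Kc = x²/(2.0 − 2x)² = 0.368 ⇒ √Kc = x/(2.0 − 2x).
x = √0.368·2.0/(1 + 2√0.368) = 0.60663·2.0/2.2133 = 0.54818.
[B] = x = 0.548 M.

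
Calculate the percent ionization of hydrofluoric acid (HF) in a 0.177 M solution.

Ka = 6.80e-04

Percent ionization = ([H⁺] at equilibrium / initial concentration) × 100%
Percent ionization = 6.01%

Let x = [H⁺]. Ka = x²/(C - x) ⇒ x² + (6.80e-04)x - (6.80e-04)(0.177) = 0. x = 1.0636e-02. Percent = (1.0636e-02/0.177) × 100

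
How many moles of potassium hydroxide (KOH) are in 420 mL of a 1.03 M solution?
Moles = Molarity × Volume (L)
Moles = 1.03 M × 0.42 L = 0.4326 mol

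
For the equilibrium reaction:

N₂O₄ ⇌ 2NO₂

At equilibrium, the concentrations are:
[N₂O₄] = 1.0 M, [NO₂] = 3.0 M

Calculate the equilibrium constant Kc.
K_c = 9.0000

Kc = ([NO₂]^2) / ([N₂O₄])
   = ((3.0)^2) / ((1.0))
   = 9 / 1 = 9.0000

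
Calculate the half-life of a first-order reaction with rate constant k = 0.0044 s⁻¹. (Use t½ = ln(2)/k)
157.53 s

t½ = ln(2)/k = 0.6931/0.0044 = 157.53 s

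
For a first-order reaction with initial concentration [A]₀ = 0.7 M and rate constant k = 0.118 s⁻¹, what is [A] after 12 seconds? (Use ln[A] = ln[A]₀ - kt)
0.1699 M

ln[A] = ln[A]₀ - k·t = ln(0.7) - (0.118)·(12) = -0.3567 - 1.4160 = -1.7727
[A] = e^(-1.7727) = 0.1699 M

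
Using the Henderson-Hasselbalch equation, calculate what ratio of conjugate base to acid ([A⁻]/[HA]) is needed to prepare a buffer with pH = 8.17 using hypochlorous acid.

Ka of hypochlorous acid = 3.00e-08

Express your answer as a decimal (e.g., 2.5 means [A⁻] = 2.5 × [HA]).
[A⁻]/[HA] = 4.437

pKa = −log(3.00e-08) = 7.5229. pH = pKa + log([A⁻]/[HA]). 8.17 = 7.5229 + log(ratio). log(ratio) = 8.17 − 7.5229 = 0.6471. ratio = 10^(0.6471) = 4.437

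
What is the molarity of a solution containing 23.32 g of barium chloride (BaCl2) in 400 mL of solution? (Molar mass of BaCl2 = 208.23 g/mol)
Moles of BaCl2 = 23.32 g ÷ 208.23 g/mol = 0.111992 mol
Volume = 400 mL = 0.4 L
Molarity = 0.111992 mol ÷ 0.4 L = 0.28 M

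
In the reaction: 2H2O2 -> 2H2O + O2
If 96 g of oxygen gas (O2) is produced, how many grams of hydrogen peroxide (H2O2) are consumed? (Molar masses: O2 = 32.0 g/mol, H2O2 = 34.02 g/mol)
Moles of O2 = 96 g ÷ 32.0 g/mol = 3 mol
Mole ratio: 2 mol H2O2 / 1 mol O2
Moles of H2O2 = 3 × (2/1) = 6 mol
Mass of H2O2 = 6 mol × 34.02 g/mol = 204.1 g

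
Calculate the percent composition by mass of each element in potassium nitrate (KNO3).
K: 38.67%, N: 13.86%, O: 47.47%

Molar mass of KNO3 = 101.11 g/mol
% K = (1 × 39.1) / 101.11 × 100% = 39.1 / 101.11 × 100% = 38.67%
% N = (1 × 14.01) / 101.11 × 100% = 14.01 / 101.11 × 100% = 13.86%
% O = (3 × 16.0) / 101.11 × 100% = 48 / 101.11 × 100% = 47.47%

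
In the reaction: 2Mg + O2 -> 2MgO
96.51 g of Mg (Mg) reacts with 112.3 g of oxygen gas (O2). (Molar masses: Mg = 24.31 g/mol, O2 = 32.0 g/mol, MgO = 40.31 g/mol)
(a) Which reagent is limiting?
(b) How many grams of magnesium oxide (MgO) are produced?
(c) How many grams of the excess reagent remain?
(a) Mg, (b) 160 g, (c) 48.78 g

Moles of Mg = 96.51 g ÷ 24.31 g/mol = 3.96997 mol
Moles of O2 = 112.3 g ÷ 32.0 g/mol = 3.50937 mol
Moles ÷ coefficient: Mg: 3.96997/2 = 1.985, O2: 3.50937/1 = 3.509
(a) Mg has the smaller value, so Mg is the limiting reagent.
(b) Moles of MgO = 3.96997 mol Mg × (2/2) = 3.96997 mol; mass = 3.96997 mol × 40.31 g/mol = 160 g
(c) O2 consumed = 3.96997 × (1/2) = 1.98499 mol; remaining = 3.50937 − 1.98499 = 1.52439 mol; mass = 1.52439 mol × 32.0 g/mol = 48.78 g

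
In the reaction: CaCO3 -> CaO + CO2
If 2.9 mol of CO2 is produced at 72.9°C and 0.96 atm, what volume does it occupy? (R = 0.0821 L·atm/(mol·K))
T = 72.9°C + 273.15 = 346.05 K
V = nRT/P = (2.9 × 0.0821 × 346.05) / 0.96
V = 85.82 L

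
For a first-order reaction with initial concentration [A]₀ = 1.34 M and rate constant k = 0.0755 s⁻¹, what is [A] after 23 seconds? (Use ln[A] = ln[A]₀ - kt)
0.2360 M

ln[A] = ln[A]₀ - k·t = ln(1.34) - (0.0755)·(23) = 0.2927 - 1.7365 = -1.4438
[A] = e^(-1.4438) = 0.2360 M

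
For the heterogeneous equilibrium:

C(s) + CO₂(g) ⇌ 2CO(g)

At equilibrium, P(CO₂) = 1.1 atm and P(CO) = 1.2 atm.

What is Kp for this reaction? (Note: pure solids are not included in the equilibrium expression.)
K_p = 1.309

Solid C is excluded.
Kp = P(CO)²/P(CO₂) = (1.2)²/1.1 = 1.44/1.1 = 1.309.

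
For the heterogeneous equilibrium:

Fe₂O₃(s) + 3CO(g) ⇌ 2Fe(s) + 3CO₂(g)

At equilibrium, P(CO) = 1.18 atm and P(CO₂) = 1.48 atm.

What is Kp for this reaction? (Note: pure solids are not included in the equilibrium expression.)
K_p = 1.973

Solids (Fe₂O₃, Fe) are excluded.
Kp = P(CO₂)³/P(CO)³ = (1.48)³/(1.18)³ = 3.242/1.643 = 1.973.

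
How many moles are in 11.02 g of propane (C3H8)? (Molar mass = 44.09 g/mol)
Moles = 11.02 g ÷ 44.09 g/mol = 0.2499 mol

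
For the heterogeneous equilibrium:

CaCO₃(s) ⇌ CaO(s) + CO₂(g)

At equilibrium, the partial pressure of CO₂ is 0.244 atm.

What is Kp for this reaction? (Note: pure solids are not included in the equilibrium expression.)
K_p = 0.244

Solids (CaCO₃, CaO) have activity 1 and are excluded.
Kp = P(CO₂) = 0.244.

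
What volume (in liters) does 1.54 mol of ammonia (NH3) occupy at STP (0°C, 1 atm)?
At STP, 1 mol of gas occupies 22.4 L
Volume = 1.54 mol × 22.4 L/mol = 34.50 L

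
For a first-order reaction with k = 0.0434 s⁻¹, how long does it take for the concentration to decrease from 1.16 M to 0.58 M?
15.97 s

From ln[A] = ln[A]₀ - k·t: t = ln([A]₀/[A])/k = ln(1.16/0.58)/0.0434 = ln(2.0000)/0.0434 = 0.6931/0.0434 = 15.97 s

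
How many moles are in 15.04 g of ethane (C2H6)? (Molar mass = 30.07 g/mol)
Moles = 15.04 g ÷ 30.07 g/mol = 0.5002 mol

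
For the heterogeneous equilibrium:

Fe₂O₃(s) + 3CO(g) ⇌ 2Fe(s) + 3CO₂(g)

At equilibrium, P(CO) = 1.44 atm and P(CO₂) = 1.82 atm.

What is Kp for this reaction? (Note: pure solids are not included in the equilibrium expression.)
K_p = 2.019

Solids (Fe₂O₃, Fe) are excluded.
Kp = P(CO₂)³/P(CO)³ = (1.82)³/(1.44)³ = 6.029/2.986 = 2.019.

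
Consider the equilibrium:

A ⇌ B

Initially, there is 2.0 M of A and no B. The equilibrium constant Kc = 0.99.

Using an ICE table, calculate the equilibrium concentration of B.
[B] = 0.995 M

ICE: [A] = 2.0 − x, [B] = x.
Kc = x/(2.0 − x) = 0.99 ⇒ x = 0.99·2.0/(1 + 0.99) = 1.98/1.99 = 0.995.
[B] = x = 0.995 M.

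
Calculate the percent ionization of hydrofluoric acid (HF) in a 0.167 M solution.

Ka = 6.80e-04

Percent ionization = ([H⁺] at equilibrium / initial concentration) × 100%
Percent ionization = 6.18%

Let x = [H⁺]. Ka = x²/(C - x) ⇒ x² + (6.80e-04)x - (6.80e-04)(0.167) = 0. x = 1.0322e-02. Percent = (1.0322e-02/0.167) × 100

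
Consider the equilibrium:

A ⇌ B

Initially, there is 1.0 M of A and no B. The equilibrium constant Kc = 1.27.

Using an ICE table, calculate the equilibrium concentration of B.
[B] = 0.559 M

ICE: [A] = 1.0 − x, [B] = x.
Kc = x/(1.0 − x) = 1.27 ⇒ x = 1.27·1.0/(1 + 1.27) = 1.27/2.27 = 0.5595.
[B] = x = 0.559 M.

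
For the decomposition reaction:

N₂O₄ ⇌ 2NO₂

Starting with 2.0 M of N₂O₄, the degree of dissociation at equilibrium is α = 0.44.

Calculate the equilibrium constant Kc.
K_c = 2.7657

x = α·[A]₀ = 0.44 × 2.0 = 0.88 M dissociated.
At eq: [N₂O₄] = 2.0 − 0.88 = 1.12 M; [NO₂] = 2x = 1.76 M.
Kc = [NO₂]²/[N₂O₄] = (1.76)²/1.12 = 2.766.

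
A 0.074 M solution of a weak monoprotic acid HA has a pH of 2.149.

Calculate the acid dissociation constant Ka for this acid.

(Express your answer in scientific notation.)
K_a = 7.53e-04

[H⁺] = 10^(−pH) = 10^(−2.149) = 7.096e-03 M. For HA ⇌ H⁺ + A⁻, Ka = x²/(C − x) = (7.096e-03)²/(0.074 − 7.096e-03) = 7.53e-04.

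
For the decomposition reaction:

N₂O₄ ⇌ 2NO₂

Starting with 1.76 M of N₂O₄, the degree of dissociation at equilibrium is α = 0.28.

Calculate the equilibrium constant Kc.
K_c = 0.7666

x = α·[A]₀ = 0.28 × 1.76 = 0.4928 M dissociated.
At eq: [N₂O₄] = 1.76 − 0.4928 = 1.267 M; [NO₂] = 2x = 0.9856 M.
Kc = [NO₂]²/[N₂O₄] = (0.9856)²/1.267 = 0.7666.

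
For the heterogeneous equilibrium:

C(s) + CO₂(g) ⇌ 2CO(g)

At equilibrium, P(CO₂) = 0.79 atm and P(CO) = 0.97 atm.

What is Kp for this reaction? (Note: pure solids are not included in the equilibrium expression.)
K_p = 1.191

Solid C is excluded.
Kp = P(CO)²/P(CO₂) = (0.97)²/0.79 = 0.9409/0.79 = 1.191.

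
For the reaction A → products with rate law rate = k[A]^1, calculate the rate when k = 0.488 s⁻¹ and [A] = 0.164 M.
0.08003 M/s

rate = k·[A]^1 = 0.488·(0.164)^1 = 0.488·0.164 = 0.08003 M/s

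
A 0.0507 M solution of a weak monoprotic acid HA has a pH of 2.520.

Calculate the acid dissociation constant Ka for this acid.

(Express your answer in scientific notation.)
K_a = 1.91e-04

[H⁺] = 10^(−pH) = 10^(−2.520) = 3.020e-03 M. For HA ⇌ H⁺ + A⁻, Ka = x²/(C − x) = (3.020e-03)²/(0.0507 − 3.020e-03) = 1.91e-04.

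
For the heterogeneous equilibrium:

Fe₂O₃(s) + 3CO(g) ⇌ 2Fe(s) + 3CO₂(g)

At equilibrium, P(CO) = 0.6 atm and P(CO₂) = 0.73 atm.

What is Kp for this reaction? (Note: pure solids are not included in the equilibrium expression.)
K_p = 1.801

Solids (Fe₂O₃, Fe) are excluded.
Kp = P(CO₂)³/P(CO)³ = (0.73)³/(0.6)³ = 0.389/0.216 = 1.801.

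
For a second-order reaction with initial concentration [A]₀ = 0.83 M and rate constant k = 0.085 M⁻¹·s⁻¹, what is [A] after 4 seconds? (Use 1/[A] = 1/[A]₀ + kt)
0.6473 M

1/[A] = 1/[A]₀ + k·t = 1/0.83 + (0.085)·(4) = 1.2048 + 0.3400 = 1.5448
[A] = 1/1.5448 = 0.6473 M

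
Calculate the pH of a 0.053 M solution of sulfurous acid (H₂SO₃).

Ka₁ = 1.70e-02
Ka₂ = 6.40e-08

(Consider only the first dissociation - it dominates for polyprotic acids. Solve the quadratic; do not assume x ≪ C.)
pH = 1.64

x² + Ka₁·x − Ka₁·C = 0 with Ka₁ = 1.70e-02, C = 0.053.
x = (−Ka₁ + √(Ka₁² + 4·Ka₁·C))/2 = 2.2697e-02 M, so pH = 1.64.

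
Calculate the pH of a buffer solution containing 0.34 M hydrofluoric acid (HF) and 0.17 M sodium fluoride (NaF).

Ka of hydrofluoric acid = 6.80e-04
pH = 2.87

pKa = -log(6.80e-04) = 3.17. pH = pKa + log([A⁻]/[HA]) = 3.17 + log(0.17/0.34)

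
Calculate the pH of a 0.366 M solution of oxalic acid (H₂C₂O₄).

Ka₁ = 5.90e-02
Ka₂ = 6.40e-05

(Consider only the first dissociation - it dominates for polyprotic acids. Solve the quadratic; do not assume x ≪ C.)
pH = 0.92

x² + Ka₁·x − Ka₁·C = 0 with Ka₁ = 5.90e-02, C = 0.366.
x = (−Ka₁ + √(Ka₁² + 4·Ka₁·C))/2 = 1.2038e-01 M, so pH = 0.92.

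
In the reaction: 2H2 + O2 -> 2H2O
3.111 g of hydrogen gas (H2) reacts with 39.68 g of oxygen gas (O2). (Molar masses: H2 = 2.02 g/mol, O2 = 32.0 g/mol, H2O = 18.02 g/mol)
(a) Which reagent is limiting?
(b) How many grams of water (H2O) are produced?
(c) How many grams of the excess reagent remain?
(a) H2, (b) 27.75 g, (c) 15.04 g

Moles of H2 = 3.111 g ÷ 2.02 g/mol = 1.5401 mol
Moles of O2 = 39.68 g ÷ 32.0 g/mol = 1.24 mol
Moles ÷ coefficient: H2: 1.5401/2 = 0.77, O2: 1.24/1 = 1.24
(a) H2 has the smaller value, so H2 is the limiting reagent.
(b) Moles of H2O = 1.5401 mol H2 × (2/2) = 1.5401 mol; mass = 1.5401 mol × 18.02 g/mol = 27.75 g
(c) O2 consumed = 1.5401 × (1/2) = 0.77005 mol; remaining = 1.24 − 0.77005 = 0.46995 mol; mass = 0.46995 mol × 32.0 g/mol = 15.04 g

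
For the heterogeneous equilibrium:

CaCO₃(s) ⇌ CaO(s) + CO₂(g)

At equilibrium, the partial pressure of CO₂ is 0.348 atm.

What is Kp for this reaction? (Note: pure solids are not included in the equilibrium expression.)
K_p = 0.348

Solids (CaCO₃, CaO) have activity 1 and are excluded.
Kp = P(CO₂) = 0.348.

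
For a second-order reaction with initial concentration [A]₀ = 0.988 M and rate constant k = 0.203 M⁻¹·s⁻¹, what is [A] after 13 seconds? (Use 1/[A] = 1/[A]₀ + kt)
0.2739 M

1/[A] = 1/[A]₀ + k·t = 1/0.988 + (0.203)·(13) = 1.0121 + 2.6390 = 3.6511
[A] = 1/3.6511 = 0.2739 M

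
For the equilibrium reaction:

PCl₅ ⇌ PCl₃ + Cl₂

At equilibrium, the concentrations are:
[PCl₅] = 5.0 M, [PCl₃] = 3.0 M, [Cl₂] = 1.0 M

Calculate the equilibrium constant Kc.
K_c = 0.6000

Kc = ([PCl₃] × [Cl₂]) / ([PCl₅])
   = ((3.0)·(1.0)) / ((5.0))
   = 3 / 5 = 0.6000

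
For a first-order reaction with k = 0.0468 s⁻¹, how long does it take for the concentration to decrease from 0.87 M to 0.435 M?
14.81 s

From ln[A] = ln[A]₀ - k·t: t = ln([A]₀/[A])/k = ln(0.87/0.435)/0.0468 = ln(2.0000)/0.0468 = 0.6931/0.0468 = 14.81 s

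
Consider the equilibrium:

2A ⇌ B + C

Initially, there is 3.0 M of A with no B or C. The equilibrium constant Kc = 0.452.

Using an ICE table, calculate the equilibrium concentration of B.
[B] = 0.860 M

ICE: [A] = 3.0 − 2x, [B] = [C] = x.
Kc = x²/(3.0 − 2x)² = 0.452 ⇒ √Kc = x/(3.0 − 2x).
x = √0.452·3.0/(1 + 2√0.452) = 0.67231·3.0/2.3446 = 0.86024.
[B] = x = 0.860 M.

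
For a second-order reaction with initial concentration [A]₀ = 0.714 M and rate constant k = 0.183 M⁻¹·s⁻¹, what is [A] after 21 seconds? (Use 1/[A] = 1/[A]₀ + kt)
0.1907 M

1/[A] = 1/[A]₀ + k·t = 1/0.714 + (0.183)·(21) = 1.4006 + 3.8430 = 5.2436
[A] = 1/5.2436 = 0.1907 M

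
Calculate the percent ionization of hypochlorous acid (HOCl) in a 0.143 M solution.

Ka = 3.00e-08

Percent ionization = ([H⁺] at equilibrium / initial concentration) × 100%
Percent ionization = 0.0458%

Let x = [H⁺]. Ka = x²/(C - x) ⇒ x² + (3.00e-08)x - (3.00e-08)(0.143) = 0. x = 6.5483e-05. Percent = (6.5483e-05/0.143) × 100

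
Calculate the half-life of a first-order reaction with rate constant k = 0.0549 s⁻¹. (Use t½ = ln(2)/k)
12.63 s

t½ = ln(2)/k = 0.6931/0.0549 = 12.63 s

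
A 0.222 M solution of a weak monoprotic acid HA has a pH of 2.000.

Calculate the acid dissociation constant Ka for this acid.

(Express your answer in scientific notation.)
K_a = 4.72e-04

[H⁺] = 10^(−pH) = 10^(−2.000) = 1.000e-02 M. For HA ⇌ H⁺ + A⁻, Ka = x²/(C − x) = (1.000e-02)²/(0.222 − 1.000e-02) = 4.72e-04.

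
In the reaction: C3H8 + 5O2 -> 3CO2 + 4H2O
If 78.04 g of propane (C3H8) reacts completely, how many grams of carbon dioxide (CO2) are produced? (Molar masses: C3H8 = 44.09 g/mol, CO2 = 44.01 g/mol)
Moles of C3H8 = 78.04 g ÷ 44.09 g/mol = 1.77002 mol
Mole ratio: 3 mol CO2 / 1 mol C3H8
Moles of CO2 = 1.77002 × (3/1) = 5.31005 mol
Mass of CO2 = 5.31005 mol × 44.01 g/mol = 233.7 g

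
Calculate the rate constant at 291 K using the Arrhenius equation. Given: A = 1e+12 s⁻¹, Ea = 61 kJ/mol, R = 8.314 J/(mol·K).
1.12e+01 s⁻¹

k = A·exp(-Ea/(R·T)) = 1e+12·exp(-61000/(8.314·291)) = 1e+12·exp(-25.2131) = 1e+12·1.1222e-11 = 1.12e+01 s⁻¹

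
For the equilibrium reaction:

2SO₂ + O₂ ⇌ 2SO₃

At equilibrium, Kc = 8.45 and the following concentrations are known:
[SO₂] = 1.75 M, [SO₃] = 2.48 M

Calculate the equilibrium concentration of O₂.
[O₂] = 0.2377 M

Kc = ([SO₃]^2) / ([SO₂]^2 × [O₂]) = 8.45
[O₂]^1 = (product terms)/(Kc · other reactant terms) = 6.1504 / (8.45 · 3.0625) = 0.23767
[O₂] = 0.2377 M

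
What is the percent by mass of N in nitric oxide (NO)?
Mass of N in formula = 14.01 × 1 = 14.01 g/mol
Molar mass = 30.01 g/mol
% N = (14.01/30.01) × 100% = 46.68%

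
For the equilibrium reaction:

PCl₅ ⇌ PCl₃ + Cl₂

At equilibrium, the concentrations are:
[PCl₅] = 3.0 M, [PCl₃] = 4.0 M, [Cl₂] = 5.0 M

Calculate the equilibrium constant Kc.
K_c = 6.6667

Kc = ([PCl₃] × [Cl₂]) / ([PCl₅])
   = ((4.0)·(5.0)) / ((3.0))
   = 20 / 3 = 6.6667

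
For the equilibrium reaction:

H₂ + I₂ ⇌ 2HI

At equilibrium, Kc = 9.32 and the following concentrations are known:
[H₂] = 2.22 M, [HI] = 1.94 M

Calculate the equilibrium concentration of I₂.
[I₂] = 0.1819 M

Kc = ([HI]^2) / ([H₂] × [I₂]) = 9.32
[I₂]^1 = (product terms)/(Kc · other reactant terms) = 3.7636 / (9.32 · 2.22) = 0.1819
[I₂] = 0.1819 M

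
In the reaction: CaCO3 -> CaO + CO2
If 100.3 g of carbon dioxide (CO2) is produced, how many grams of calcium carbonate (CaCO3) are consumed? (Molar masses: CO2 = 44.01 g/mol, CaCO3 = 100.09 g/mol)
Moles of CO2 = 100.3 g ÷ 44.01 g/mol = 2.27903 mol
Mole ratio: 1 mol CaCO3 / 1 mol CO2
Moles of CaCO3 = 2.27903 × (1/1) = 2.27903 mol
Mass of CaCO3 = 2.27903 mol × 100.09 g/mol = 228.1 g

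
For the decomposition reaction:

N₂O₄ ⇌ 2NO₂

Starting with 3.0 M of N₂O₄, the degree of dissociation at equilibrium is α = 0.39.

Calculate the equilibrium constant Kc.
K_c = 2.9921

x = α·[A]₀ = 0.39 × 3.0 = 1.17 M dissociated.
At eq: [N₂O₄] = 3.0 − 1.17 = 1.83 M; [NO₂] = 2x = 2.34 M.
Kc = [NO₂]²/[N₂O₄] = (2.34)²/1.83 = 2.992.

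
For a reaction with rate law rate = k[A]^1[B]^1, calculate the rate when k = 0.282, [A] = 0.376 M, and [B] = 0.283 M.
0.03001 M/s

rate = k·[A]^1·[B]^1 = 0.282·(0.376)^1·(0.283)^1 = 0.282·0.376·0.283 = 0.03001 M/s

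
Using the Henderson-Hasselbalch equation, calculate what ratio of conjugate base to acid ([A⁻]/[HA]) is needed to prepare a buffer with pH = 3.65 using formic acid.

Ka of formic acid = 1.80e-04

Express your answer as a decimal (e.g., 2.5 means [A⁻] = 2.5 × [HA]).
[A⁻]/[HA] = 0.804

pKa = −log(1.80e-04) = 3.7447. pH = pKa + log([A⁻]/[HA]). 3.65 = 3.7447 + log(ratio). log(ratio) = 3.65 − 3.7447 = -0.0947. ratio = 10^(-0.0947) = 0.804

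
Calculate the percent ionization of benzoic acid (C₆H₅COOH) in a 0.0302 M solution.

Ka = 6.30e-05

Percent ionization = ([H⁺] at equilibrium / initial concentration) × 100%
Percent ionization = 4.46%

Let x = [H⁺]. Ka = x²/(C - x) ⇒ x² + (6.30e-05)x - (6.30e-05)(0.0302) = 0. x = 1.3482e-03. Percent = (1.3482e-03/0.0302) × 100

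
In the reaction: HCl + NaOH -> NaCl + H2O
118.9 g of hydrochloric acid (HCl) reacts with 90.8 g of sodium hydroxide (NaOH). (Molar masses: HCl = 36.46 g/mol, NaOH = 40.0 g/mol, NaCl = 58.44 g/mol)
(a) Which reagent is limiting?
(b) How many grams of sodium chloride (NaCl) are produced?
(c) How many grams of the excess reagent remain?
(a) NaOH, (b) 132.7 g, (c) 36.14 g

Moles of HCl = 118.9 g ÷ 36.46 g/mol = 3.26111 mol
Moles of NaOH = 90.8 g ÷ 40.0 g/mol = 2.27 mol
Moles ÷ coefficient: HCl: 3.26111/1 = 3.261, NaOH: 2.27/1 = 2.27
(a) NaOH has the smaller value, so NaOH is the limiting reagent.
(b) Moles of NaCl = 2.27 mol NaOH × (1/1) = 2.27 mol; mass = 2.27 mol × 58.44 g/mol = 132.7 g
(c) HCl consumed = 2.27 × (1/1) = 2.27 mol; remaining = 3.26111 − 2.27 = 0.991108 mol; mass = 0.991108 mol × 36.46 g/mol = 36.14 g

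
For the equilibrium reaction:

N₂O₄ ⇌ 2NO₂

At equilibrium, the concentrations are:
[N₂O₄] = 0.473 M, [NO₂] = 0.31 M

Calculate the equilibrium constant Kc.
K_c = 0.2032

Kc = ([NO₂]^2) / ([N₂O₄])
   = ((0.31)^2) / ((0.473))
   = 0.0961 / 0.473 = 0.2032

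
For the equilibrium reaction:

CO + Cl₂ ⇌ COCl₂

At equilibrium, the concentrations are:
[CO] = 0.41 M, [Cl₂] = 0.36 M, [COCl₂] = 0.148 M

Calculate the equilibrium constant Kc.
K_c = 1.0027

Kc = ([COCl₂]) / ([CO] × [Cl₂])
   = ((0.148)) / ((0.41)·(0.36))
   = 0.148 / 0.1476 = 1.0027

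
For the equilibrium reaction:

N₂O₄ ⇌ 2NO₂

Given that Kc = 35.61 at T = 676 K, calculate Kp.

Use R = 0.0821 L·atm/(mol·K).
K_p = 1.98e+03

Δn = (moles gaseous products) − (moles gaseous reactants) = 1
T = 676 K; RT = 0.0821 × 676 = 55.4996
Kp = Kc·(RT)^Δn = 35.61 × (55.4996)^1 = 35.61 × 55.4996 = 1.98e+03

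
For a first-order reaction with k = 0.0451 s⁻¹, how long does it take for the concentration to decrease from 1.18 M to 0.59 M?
15.37 s

From ln[A] = ln[A]₀ - k·t: t = ln([A]₀/[A])/k = ln(1.18/0.59)/0.0451 = ln(2.0000)/0.0451 = 0.6931/0.0451 = 15.37 s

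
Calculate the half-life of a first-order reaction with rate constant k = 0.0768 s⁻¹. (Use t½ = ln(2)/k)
9.03 s

t½ = ln(2)/k = 0.6931/0.0768 = 9.03 s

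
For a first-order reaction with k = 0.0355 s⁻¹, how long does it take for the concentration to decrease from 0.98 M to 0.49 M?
19.53 s

From ln[A] = ln[A]₀ - k·t: t = ln([A]₀/[A])/k = ln(0.98/0.49)/0.0355 = ln(2.0000)/0.0355 = 0.6931/0.0355 = 19.53 s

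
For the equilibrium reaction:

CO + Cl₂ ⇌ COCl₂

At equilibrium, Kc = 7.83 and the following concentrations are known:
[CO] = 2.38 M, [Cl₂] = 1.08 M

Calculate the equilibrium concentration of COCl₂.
[COCl₂] = 20.1262 M

Kc = ([COCl₂]) / ([CO] × [Cl₂]) = 7.83
[COCl₂]^1 = Kc · (reactant terms)/(other product terms) = 7.83 · 2.5704 / 1 = 20.126
[COCl₂] = 20.1262 M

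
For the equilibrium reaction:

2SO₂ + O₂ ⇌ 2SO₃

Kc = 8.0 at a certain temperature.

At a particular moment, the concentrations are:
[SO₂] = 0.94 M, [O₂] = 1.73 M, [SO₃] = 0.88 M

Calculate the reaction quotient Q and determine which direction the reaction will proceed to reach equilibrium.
Q = 0.507, Q < K, reaction proceeds forward (toward products)

Q = ([SO₃]^2) / ([SO₂]^2 × [O₂])
  = ((0.88)^2) / ((0.94)^2·(1.73)) = 0.7744/1.5286 = 0.5066
Since Q = 0.5066 < Kc = 8.0, the reaction proceeds forward (toward products) to reach equilibrium.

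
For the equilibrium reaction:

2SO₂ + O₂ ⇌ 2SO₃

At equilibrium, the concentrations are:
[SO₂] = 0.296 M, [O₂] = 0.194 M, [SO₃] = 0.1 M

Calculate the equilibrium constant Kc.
K_c = 0.5883

Kc = ([SO₃]^2) / ([SO₂]^2 × [O₂])
   = ((0.1)^2) / ((0.296)^2·(0.194))
   = 0.01 / 0.016998 = 0.5883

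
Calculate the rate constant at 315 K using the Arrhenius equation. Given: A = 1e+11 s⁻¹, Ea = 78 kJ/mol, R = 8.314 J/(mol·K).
1.16e-02 s⁻¹

k = A·exp(-Ea/(R·T)) = 1e+11·exp(-78000/(8.314·315)) = 1e+11·exp(-29.7834) = 1e+11·1.1621e-13 = 1.16e-02 s⁻¹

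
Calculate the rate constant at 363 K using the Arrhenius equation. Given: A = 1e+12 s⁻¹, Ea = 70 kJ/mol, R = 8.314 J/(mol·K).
8.45e+01 s⁻¹

k = A·exp(-Ea/(R·T)) = 1e+12·exp(-70000/(8.314·363)) = 1e+12·exp(-23.1943) = 1e+12·8.4497e-11 = 8.45e+01 s⁻¹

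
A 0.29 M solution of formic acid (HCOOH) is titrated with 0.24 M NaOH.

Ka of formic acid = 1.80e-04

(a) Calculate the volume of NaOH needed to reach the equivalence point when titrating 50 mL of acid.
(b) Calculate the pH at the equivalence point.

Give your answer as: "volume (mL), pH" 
V = 60.4 mL, pH = 8.43

(a) At equivalence: moles acid = moles base.
moles acid = 0.29 × 0.05 = 0.0145 mol; V_NaOH = 0.0145/0.24 = 0.06042 L = 60.4 mL.
(b) At equivalence, all acid → conjugate base A⁻ at [A⁻] = 0.0145/0.1104 = 0.1313 M.
Kb = Kw/Ka = 1.0e-14/1.80e-04 = 5.556e-11; [OH⁻] = √(Kb·[A⁻]) = 2.701e-06; pOH = 5.57; pH = 14 − pOH = 8.43.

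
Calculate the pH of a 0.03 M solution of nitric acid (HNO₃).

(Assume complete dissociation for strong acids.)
pH = 1.52

[H⁺] = 0.03 M for strong acid. pH = -log[H⁺] = -log(0.03)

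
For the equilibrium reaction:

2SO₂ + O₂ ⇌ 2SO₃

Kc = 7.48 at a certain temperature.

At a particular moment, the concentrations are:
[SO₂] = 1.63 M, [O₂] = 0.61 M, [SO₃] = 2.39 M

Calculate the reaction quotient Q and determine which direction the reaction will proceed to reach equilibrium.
Q = 3.524, Q < K, reaction proceeds forward (toward products)

Q = ([SO₃]^2) / ([SO₂]^2 × [O₂])
  = ((2.39)^2) / ((1.63)^2·(0.61)) = 5.7121/1.6207 = 3.524
Since Q = 3.524 < Kc = 7.48, the reaction proceeds forward (toward products) to reach equilibrium.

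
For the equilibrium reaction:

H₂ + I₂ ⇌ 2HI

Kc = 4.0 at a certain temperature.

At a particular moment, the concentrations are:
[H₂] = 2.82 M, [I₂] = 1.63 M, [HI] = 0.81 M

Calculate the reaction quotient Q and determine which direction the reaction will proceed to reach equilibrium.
Q = 0.143, Q < K, reaction proceeds forward (toward products)

Q = ([HI]^2) / ([H₂] × [I₂])
  = ((0.81)^2) / ((2.82)·(1.63)) = 0.6561/4.5966 = 0.1427
Since Q = 0.1427 < Kc = 4.0, the reaction proceeds forward (toward products) to reach equilibrium.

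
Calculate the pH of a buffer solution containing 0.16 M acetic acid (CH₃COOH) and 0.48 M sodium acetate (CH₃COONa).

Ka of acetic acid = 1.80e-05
pH = 5.22

pKa = -log(1.80e-05) = 4.74. pH = pKa + log([A⁻]/[HA]) = 4.74 + log(0.48/0.16)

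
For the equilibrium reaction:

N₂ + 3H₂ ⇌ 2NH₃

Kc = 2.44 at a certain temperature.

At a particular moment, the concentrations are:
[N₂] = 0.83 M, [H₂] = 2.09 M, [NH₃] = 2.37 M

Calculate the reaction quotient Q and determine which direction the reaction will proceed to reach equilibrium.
Q = 0.741, Q < K, reaction proceeds forward (toward products)

Q = ([NH₃]^2) / ([N₂] × [H₂]^3)
  = ((2.37)^2) / ((0.83)·(2.09)^3) = 5.6169/7.5773 = 0.7413
Since Q = 0.7413 < Kc = 2.44, the reaction proceeds forward (toward products) to reach equilibrium.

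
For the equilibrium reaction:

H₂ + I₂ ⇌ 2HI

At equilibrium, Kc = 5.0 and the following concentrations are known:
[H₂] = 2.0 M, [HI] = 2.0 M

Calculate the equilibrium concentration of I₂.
[I₂] = 0.4000 M

Kc = ([HI]^2) / ([H₂] × [I₂]) = 5.0
[I₂]^1 = (product terms)/(Kc · other reactant terms) = 4 / (5.0 · 2) = 0.4
[I₂] = 0.4000 M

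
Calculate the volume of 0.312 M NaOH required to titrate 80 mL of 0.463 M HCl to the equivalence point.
V_{base} = 118.7 mL

At equivalence: moles acid = moles base.
moles HCl = 0.463 M × 0.08 L = 0.03704 mol
V_NaOH = 0.03704 mol ÷ 0.312 M = 0.1187 L = 118.7 mL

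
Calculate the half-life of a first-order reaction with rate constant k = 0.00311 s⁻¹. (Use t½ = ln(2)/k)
222.88 s

t½ = ln(2)/k = 0.6931/0.00311 = 222.88 s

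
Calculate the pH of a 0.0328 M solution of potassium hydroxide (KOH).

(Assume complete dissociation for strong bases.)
pH = 12.52

[OH⁻] = 0.0328 M for strong base. pOH = -log[OH⁻] = 1.48, pH = 14 - pOH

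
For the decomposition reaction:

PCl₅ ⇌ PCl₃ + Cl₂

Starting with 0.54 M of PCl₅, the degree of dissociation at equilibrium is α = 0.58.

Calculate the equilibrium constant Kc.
K_c = 0.4325

x = α·[A]₀ = 0.58 × 0.54 = 0.3132 M dissociated.
At eq: [PCl₅] = 0.54 − 0.3132 = 0.2268 M; [PCl₃] = [Cl₂] = x = 0.3132 M.
Kc = [PCl₃][Cl₂]/[PCl₅] = (0.3132)²/0.2268 = 0.4325.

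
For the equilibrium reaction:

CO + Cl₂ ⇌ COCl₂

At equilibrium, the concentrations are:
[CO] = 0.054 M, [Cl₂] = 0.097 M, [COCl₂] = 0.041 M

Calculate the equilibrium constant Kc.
K_c = 7.8274

Kc = ([COCl₂]) / ([CO] × [Cl₂])
   = ((0.041)) / ((0.054)·(0.097))
   = 0.041 / 0.005238 = 7.8274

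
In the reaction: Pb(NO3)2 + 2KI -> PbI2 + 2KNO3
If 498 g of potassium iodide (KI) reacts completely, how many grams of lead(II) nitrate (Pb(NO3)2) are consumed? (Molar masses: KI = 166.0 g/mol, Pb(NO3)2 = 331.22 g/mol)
Moles of KI = 498 g ÷ 166.0 g/mol = 3 mol
Mole ratio: 1 mol Pb(NO3)2 / 2 mol KI
Moles of Pb(NO3)2 = 3 × (1/2) = 1.5 mol
Mass of Pb(NO3)2 = 1.5 mol × 331.22 g/mol = 496.8 g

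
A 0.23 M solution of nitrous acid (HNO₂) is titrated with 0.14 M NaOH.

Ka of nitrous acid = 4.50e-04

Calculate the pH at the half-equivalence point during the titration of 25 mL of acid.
pH = pKa = 3.35

At the half-equivalence point, [HA] = [A⁻], so by Henderson–Hasselbalch pH = pKa + log(1) = pKa.
pKa = −log(4.50e-04) = 3.35.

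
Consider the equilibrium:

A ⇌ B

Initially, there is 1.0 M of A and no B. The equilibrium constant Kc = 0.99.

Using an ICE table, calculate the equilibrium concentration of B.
[B] = 0.497 M

ICE: [A] = 1.0 − x, [B] = x.
Kc = x/(1.0 − x) = 0.99 ⇒ x = 0.99·1.0/(1 + 0.99) = 0.99/1.99 = 0.4975.
[B] = x = 0.497 M.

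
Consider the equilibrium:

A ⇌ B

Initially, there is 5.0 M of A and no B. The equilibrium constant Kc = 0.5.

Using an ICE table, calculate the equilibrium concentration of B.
[B] = 1.667 M

ICE: [A] = 5.0 − x, [B] = x.
Kc = x/(5.0 − x) = 0.5 ⇒ x = 0.5·5.0/(1 + 0.5) = 2.5/1.5 = 1.667.
[B] = x = 1.667 M.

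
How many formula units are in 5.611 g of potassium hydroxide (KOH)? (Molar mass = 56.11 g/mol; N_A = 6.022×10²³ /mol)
Moles = 5.611 g ÷ 56.11 g/mol = 0.1 mol
Formula units = 0.1 mol × 6.022×10²³ /mol = 6.022e+22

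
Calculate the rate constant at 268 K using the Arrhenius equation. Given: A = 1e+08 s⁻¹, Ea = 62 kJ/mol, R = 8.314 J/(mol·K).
8.23e-05 s⁻¹

k = A·exp(-Ea/(R·T)) = 1e+08·exp(-62000/(8.314·268)) = 1e+08·exp(-27.8257) = 1e+08·8.2306e-13 = 8.23e-05 s⁻¹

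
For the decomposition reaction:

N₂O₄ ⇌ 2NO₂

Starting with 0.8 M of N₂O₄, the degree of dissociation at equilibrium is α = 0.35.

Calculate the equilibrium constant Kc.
K_c = 0.6031

x = α·[A]₀ = 0.35 × 0.8 = 0.28 M dissociated.
At eq: [N₂O₄] = 0.8 − 0.28 = 0.52 M; [NO₂] = 2x = 0.56 M.
Kc = [NO₂]²/[N₂O₄] = (0.56)²/0.52 = 0.6031.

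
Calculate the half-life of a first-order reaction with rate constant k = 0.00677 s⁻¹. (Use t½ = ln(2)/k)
102.39 s

t½ = ln(2)/k = 0.6931/0.00677 = 102.39 s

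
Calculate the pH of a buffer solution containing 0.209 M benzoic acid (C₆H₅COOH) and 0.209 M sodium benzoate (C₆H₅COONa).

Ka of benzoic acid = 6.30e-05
pH = 4.20

pKa = -log(6.30e-05) = 4.20. pH = pKa + log([A⁻]/[HA]) = 4.20 + log(0.209/0.209)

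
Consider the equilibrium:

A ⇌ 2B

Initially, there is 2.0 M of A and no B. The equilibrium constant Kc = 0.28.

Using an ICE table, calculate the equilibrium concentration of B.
[B] = 0.682 M

ICE: [A] = 2.0 − x, [B] = 2x.
Kc = (2x)²/(2.0 − x) = 0.28 ⇒ 4x² + 0.28x − 0.56 = 0.
x = (−0.28 + √(0.28² + 4·4·0.56))/(2·4) = (−0.28 + √9.0384)/8 = 0.3408.
[B] = 2x = 0.682 M.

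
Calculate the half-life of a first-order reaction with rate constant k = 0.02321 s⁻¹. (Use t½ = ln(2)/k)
29.86 s

t½ = ln(2)/k = 0.6931/0.02321 = 29.86 s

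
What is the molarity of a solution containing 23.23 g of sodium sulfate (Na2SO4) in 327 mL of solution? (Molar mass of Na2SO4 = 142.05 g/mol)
Moles of Na2SO4 = 23.23 g ÷ 142.05 g/mol = 0.163534 mol
Volume = 327 mL = 0.327 L
Molarity = 0.163534 mol ÷ 0.327 L = 0.5001 M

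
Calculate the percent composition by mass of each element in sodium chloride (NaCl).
Na: 39.34%, Cl: 60.66%

Molar mass of NaCl = 58.44 g/mol
% Na = (1 × 22.99) / 58.44 × 100% = 22.99 / 58.44 × 100% = 39.34%
% Cl = (1 × 35.45) / 58.44 × 100% = 35.45 / 58.44 × 100% = 60.66%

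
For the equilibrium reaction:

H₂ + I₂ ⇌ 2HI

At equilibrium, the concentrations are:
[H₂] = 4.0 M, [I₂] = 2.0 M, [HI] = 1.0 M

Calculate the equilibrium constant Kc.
K_c = 0.1250

Kc = ([HI]^2) / ([H₂] × [I₂])
   = ((1.0)^2) / ((4.0)·(2.0))
   = 1 / 8 = 0.1250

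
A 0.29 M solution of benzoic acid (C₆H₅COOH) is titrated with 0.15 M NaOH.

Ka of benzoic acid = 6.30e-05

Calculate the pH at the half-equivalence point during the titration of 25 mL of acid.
pH = pKa = 4.20

At the half-equivalence point, [HA] = [A⁻], so by Henderson–Hasselbalch pH = pKa + log(1) = pKa.
pKa = −log(6.30e-05) = 4.20.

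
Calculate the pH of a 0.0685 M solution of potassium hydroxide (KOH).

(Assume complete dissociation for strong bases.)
pH = 12.84

[OH⁻] = 0.0685 M for strong base. pOH = -log[OH⁻] = 1.16, pH = 14 - pOH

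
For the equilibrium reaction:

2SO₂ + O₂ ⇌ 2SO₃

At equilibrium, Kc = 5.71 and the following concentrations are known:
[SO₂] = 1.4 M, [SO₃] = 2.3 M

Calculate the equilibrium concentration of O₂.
[O₂] = 0.4727 M

Kc = ([SO₃]^2) / ([SO₂]^2 × [O₂]) = 5.71
[O₂]^1 = (product terms)/(Kc · other reactant terms) = 5.29 / (5.71 · 1.96) = 0.47268
[O₂] = 0.4727 M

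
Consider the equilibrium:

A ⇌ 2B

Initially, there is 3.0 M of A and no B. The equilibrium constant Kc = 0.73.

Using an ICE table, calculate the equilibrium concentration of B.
[B] = 1.309 M

ICE: [A] = 3.0 − x, [B] = 2x.
Kc = (2x)²/(3.0 − x) = 0.73 ⇒ 4x² + 0.73x − 2.19 = 0.
x = (−0.73 + √(0.73² + 4·4·2.19))/(2·4) = (−0.73 + √35.573)/8 = 0.65429.
[B] = 2x = 1.309 M.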